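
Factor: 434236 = 2^2*11^1*71^1*139^1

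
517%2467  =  517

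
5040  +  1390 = 6430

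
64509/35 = 1843 + 4/35 = 1843.11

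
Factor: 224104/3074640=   28013/384330= 2^ ( - 1)*3^(  -  1 ) * 5^ ( - 1) * 23^(-1)*109^1*257^1 * 557^( - 1)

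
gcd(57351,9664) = 1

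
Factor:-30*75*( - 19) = 42750 = 2^1 * 3^2*5^3* 19^1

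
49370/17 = 2904 + 2/17 = 2904.12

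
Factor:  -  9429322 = -2^1*7^1*17^1*39619^1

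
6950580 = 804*8645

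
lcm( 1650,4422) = 110550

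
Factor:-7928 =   -  2^3*991^1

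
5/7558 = 5/7558 = 0.00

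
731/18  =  731/18 = 40.61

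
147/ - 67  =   - 147/67 = - 2.19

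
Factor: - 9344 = -2^7*73^1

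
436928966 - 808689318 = -371760352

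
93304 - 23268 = 70036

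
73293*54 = 3957822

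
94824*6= 568944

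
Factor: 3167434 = 2^1 * 977^1*1621^1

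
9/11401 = 9/11401 =0.00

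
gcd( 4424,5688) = 632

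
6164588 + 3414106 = 9578694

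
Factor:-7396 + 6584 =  - 812 = -2^2*7^1*29^1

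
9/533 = 9/533 = 0.02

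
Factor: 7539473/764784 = 66721/6768 = 2^( - 4)*3^(  -  2 ) * 47^(  -  1 )*66721^1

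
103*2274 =234222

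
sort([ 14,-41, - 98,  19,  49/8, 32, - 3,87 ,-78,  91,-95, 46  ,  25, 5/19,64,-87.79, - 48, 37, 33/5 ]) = [-98,-95, - 87.79,-78, - 48 , - 41, - 3, 5/19, 49/8, 33/5, 14, 19, 25, 32, 37, 46,64, 87, 91 ]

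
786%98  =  2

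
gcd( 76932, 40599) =9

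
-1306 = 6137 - 7443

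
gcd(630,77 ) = 7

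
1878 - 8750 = -6872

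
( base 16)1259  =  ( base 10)4697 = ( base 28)5rl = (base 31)4rg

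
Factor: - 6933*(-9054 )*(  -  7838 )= - 2^2 * 3^3*503^1 * 2311^1*3919^1 = - 492002092116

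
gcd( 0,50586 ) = 50586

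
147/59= 2 + 29/59= 2.49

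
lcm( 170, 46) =3910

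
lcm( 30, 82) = 1230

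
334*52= 17368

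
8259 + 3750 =12009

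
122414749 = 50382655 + 72032094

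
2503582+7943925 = 10447507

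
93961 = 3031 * 31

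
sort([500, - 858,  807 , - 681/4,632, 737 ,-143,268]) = [ - 858, - 681/4,-143,268,500, 632,  737, 807]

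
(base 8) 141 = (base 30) 37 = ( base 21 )4d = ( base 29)3A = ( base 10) 97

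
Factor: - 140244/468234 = -2^1*3^( - 2 )*23^( - 1)*31^1 = - 62/207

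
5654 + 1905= 7559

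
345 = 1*345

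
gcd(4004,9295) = 143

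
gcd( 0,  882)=882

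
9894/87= 3298/29 =113.72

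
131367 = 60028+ 71339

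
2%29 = 2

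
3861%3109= 752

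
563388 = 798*706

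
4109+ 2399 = 6508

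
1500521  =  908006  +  592515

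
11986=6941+5045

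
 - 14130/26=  - 7065/13 = -543.46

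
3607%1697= 213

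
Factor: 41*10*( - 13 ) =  - 2^1*5^1*13^1*41^1=- 5330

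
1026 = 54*19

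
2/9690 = 1/4845 = 0.00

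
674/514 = 1+80/257 = 1.31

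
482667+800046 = 1282713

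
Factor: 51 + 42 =93=3^1*31^1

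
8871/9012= 2957/3004= 0.98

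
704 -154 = 550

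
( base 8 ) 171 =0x79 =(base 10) 121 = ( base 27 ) 4D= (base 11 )100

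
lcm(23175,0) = 0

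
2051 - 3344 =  - 1293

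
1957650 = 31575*62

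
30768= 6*5128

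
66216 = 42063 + 24153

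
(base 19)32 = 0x3B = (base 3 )2012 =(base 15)3E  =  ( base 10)59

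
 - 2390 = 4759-7149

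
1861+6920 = 8781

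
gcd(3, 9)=3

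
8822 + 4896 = 13718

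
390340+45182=435522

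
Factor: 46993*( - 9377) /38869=  -  440653361/38869 = -47^( - 1 )*827^(-1)*9377^1*46993^1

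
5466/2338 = 2733/1169= 2.34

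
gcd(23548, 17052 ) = 812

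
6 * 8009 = 48054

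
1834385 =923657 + 910728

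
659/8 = 659/8 = 82.38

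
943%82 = 41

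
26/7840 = 13/3920  =  0.00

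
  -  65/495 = -1 + 86/99  =  - 0.13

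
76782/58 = 38391/29=   1323.83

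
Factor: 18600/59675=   2^3*3^1*7^( - 1)*11^(-1)= 24/77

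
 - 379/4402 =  - 379/4402= - 0.09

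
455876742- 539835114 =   -  83958372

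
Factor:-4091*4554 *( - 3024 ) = 56338371936 = 2^5 *3^5*7^1*11^1 * 23^1*4091^1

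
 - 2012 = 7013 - 9025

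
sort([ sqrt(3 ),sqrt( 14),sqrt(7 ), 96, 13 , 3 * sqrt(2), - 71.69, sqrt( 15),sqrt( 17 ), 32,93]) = [ - 71.69,sqrt(3),sqrt( 7 ),sqrt(14),  sqrt( 15),sqrt( 17),3*sqrt( 2),13, 32,93,96]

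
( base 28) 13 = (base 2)11111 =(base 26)15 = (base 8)37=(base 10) 31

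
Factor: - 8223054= - 2^1 * 3^1*7^1*195787^1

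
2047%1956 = 91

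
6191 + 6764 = 12955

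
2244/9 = 748/3 = 249.33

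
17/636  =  17/636 = 0.03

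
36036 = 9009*4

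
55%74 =55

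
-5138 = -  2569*2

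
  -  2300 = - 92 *25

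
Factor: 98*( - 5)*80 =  - 39200= -2^5*5^2*7^2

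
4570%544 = 218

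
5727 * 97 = 555519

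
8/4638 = 4/2319 =0.00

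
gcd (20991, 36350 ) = 1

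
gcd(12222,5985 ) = 63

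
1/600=1/600 = 0.00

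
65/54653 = 65/54653 =0.00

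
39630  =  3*13210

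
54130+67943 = 122073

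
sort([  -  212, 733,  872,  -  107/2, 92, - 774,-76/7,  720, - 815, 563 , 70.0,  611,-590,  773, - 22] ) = [ - 815, - 774, - 590, - 212, - 107/2, - 22  , - 76/7,  70.0, 92, 563,611, 720,733, 773,872 ]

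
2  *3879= 7758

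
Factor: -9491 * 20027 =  - 7^1*2861^1*9491^1=-190076257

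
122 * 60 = 7320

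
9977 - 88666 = -78689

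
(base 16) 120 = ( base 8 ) 440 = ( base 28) a8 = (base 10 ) 288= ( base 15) 143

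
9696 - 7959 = 1737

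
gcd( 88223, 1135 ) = 1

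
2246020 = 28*80215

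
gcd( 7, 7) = 7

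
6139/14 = 877/2 =438.50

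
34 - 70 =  - 36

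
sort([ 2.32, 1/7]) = [1/7, 2.32]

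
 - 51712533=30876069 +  - 82588602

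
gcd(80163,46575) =27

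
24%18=6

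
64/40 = 1+3/5 = 1.60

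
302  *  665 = 200830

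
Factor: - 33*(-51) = 1683 = 3^2*11^1*17^1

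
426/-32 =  - 14 + 11/16 = - 13.31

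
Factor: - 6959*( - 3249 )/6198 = 7536597/2066 = 2^(  -  1)*3^1*19^2 * 1033^( - 1 )*6959^1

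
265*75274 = 19947610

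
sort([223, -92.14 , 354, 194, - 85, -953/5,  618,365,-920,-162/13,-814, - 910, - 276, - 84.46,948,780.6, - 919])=[-920, - 919,-910, - 814 , - 276,- 953/5, - 92.14, - 85, - 84.46,  -  162/13, 194, 223,354, 365,618,780.6,  948 ] 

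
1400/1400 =1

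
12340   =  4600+7740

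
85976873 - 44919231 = 41057642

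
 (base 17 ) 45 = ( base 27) 2j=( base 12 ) 61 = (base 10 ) 73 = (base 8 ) 111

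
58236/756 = 4853/63 = 77.03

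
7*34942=244594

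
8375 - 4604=3771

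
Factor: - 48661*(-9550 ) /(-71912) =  - 232356275/35956 = -2^(  -  2)*5^2  *89^( - 1 )*101^(-1)*191^1*48661^1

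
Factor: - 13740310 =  - 2^1*5^1 * 227^1*6053^1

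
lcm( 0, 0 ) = 0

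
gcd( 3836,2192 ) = 548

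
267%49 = 22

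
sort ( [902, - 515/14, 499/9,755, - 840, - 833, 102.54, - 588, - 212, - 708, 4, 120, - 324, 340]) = [  -  840, -833,-708,  -  588,-324,-212, -515/14,4, 499/9 , 102.54,120,340, 755 , 902]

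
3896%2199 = 1697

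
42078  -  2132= 39946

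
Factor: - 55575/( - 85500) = 13/20 = 2^ ( - 2 )*5^( - 1 ) * 13^1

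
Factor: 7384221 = 3^2 * 13^1*63113^1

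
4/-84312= -1/21078=- 0.00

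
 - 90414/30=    - 15069/5 = - 3013.80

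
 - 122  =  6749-6871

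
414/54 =23/3 = 7.67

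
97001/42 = 97001/42   =  2309.55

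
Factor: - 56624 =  - 2^4*3539^1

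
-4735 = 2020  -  6755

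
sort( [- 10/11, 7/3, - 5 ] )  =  [ - 5, - 10/11,7/3]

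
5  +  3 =8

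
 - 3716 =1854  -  5570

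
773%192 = 5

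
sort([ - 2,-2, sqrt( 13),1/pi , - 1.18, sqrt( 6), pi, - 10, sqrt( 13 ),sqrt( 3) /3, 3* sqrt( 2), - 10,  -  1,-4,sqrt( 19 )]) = [ -10,  -  10, - 4,-2,-2, - 1.18, - 1, 1/pi, sqrt( 3) /3, sqrt( 6 ),pi , sqrt(13),sqrt( 13),3*sqrt( 2), sqrt( 19) ]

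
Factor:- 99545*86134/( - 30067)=8574209030/30067 = 2^1 * 5^1*43^1 * 107^(-1 )*281^( - 1 )*463^1 * 43067^1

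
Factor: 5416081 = 11^2*17^1*2633^1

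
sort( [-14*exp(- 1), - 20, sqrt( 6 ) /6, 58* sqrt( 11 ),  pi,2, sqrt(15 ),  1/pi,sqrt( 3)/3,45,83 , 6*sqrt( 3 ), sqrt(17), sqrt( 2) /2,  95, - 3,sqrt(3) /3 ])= [ - 20,  -  14*exp(-1), - 3, 1/pi, sqrt(6) /6, sqrt( 3 )/3, sqrt(3 ) /3, sqrt(2) /2, 2,pi, sqrt( 15), sqrt(17 ),6*sqrt( 3 ), 45,  83, 95,  58*sqrt(11) ] 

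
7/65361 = 7/65361 = 0.00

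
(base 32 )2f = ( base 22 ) 3D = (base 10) 79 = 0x4F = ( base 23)3A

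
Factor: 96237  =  3^2*17^2*37^1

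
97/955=97/955=0.10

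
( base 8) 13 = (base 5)21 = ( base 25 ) B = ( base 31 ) b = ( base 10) 11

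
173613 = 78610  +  95003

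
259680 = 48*5410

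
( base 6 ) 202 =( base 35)24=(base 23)35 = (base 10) 74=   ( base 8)112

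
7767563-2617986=5149577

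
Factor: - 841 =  -29^2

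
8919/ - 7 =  - 8919/7 =-1274.14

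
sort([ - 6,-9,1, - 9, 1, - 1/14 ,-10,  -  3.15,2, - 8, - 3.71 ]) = [ - 10, - 9, -9,  -  8, - 6,-3.71,-3.15, - 1/14,1, 1, 2 ]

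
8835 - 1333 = 7502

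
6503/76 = 85 + 43/76= 85.57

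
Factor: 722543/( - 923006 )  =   - 2^ ( - 1)*7^(- 1)*41^1 * 17623^1*65929^ ( - 1 ) 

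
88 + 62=150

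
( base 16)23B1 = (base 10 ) 9137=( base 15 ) 2a92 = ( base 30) a4h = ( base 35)7G2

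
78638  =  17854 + 60784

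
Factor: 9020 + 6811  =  15831 = 3^2 *1759^1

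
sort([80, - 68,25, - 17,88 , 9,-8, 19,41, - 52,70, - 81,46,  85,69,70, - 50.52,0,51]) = [  -  81, - 68, - 52, - 50.52,-17,  -  8,0, 9,  19,25, 41, 46,51,69,  70,70, 80,85, 88 ] 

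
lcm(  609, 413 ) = 35931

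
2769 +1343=4112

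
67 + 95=162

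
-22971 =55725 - 78696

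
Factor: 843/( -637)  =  -3^1*7^( -2)*13^( - 1)*281^1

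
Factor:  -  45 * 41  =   - 1845=- 3^2*5^1*41^1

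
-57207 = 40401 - 97608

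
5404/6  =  2702/3 = 900.67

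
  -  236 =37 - 273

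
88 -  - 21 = 109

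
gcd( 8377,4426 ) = 1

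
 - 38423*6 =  - 230538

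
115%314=115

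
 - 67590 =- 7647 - 59943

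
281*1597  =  448757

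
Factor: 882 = 2^1*3^2*7^2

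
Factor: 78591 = 3^1* 17^1 * 23^1*67^1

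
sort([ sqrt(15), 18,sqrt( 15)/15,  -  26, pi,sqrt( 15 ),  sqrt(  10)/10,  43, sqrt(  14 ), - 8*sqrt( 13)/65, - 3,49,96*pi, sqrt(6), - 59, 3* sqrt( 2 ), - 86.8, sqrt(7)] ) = [ - 86.8, - 59, - 26 , - 3,- 8*sqrt( 13)/65,sqrt( 15)/15, sqrt( 10 ) /10,sqrt( 6 ),sqrt (7),pi,sqrt( 14),sqrt ( 15), sqrt( 15),3*sqrt( 2), 18,43, 49,96*pi ] 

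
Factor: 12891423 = 3^1*17^2*14869^1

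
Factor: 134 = 2^1 * 67^1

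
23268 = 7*3324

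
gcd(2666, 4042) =86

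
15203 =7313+7890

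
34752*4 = 139008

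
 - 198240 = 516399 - 714639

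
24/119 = 24/119 = 0.20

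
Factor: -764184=-2^3* 3^1*17^1* 1873^1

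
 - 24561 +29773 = 5212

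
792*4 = 3168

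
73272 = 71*1032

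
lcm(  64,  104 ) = 832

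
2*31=62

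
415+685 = 1100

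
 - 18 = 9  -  27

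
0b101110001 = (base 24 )F9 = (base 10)369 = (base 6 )1413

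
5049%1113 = 597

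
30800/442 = 15400/221=69.68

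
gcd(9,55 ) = 1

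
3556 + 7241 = 10797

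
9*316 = 2844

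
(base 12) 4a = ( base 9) 64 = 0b111010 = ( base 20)2I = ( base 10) 58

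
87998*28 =2463944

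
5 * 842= 4210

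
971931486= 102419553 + 869511933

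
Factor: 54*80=2^5*3^3*5^1 = 4320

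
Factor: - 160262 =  - 2^1*227^1 * 353^1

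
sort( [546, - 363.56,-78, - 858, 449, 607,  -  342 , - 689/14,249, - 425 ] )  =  [ - 858, -425,  -  363.56, - 342, - 78, - 689/14, 249, 449, 546, 607]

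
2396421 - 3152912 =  - 756491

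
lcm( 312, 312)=312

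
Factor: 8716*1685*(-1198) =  - 17594379080 = -2^3*5^1*337^1*599^1*2179^1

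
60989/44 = 60989/44= 1386.11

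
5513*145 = 799385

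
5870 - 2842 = 3028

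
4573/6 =762 + 1/6  =  762.17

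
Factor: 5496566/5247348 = 2^(  -  1)*3^(-1)*437279^( - 1 )*2748283^1 = 2748283/2623674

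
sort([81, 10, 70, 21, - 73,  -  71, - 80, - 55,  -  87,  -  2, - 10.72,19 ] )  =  [ - 87, - 80,  -  73, - 71, - 55, - 10.72, - 2, 10, 19,21, 70 , 81 ] 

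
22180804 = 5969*3716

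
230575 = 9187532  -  8956957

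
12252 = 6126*2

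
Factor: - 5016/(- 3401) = 264/179=2^3*3^1*11^1*179^( - 1)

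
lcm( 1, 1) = 1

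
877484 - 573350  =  304134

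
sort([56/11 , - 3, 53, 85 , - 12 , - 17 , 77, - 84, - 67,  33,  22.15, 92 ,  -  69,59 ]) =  [ - 84,-69, -67,-17, - 12, - 3, 56/11,  22.15, 33, 53, 59, 77,85, 92]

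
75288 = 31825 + 43463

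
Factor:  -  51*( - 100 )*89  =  453900 = 2^2*3^1 *5^2*17^1*89^1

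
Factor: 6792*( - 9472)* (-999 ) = 64269490176 = 2^11 * 3^4*37^2*283^1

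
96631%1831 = 1419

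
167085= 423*395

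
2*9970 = 19940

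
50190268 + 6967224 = 57157492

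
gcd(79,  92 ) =1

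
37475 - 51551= - 14076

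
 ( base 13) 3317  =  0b1101111001110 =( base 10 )7118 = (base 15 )2198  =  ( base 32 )6UE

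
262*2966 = 777092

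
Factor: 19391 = 19391^1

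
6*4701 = 28206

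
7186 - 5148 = 2038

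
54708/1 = 54708 =54708.00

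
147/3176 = 147/3176 = 0.05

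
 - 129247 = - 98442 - 30805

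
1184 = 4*296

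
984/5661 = 328/1887 = 0.17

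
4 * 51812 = 207248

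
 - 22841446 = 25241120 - 48082566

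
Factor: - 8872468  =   - 2^2 * 11^1*19^1*10613^1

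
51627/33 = 17209/11  =  1564.45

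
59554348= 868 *68611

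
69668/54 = 1290 + 4/27 = 1290.15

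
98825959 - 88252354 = 10573605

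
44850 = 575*78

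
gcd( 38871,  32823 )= 63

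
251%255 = 251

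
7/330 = 7/330=0.02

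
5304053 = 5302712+1341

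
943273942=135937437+807336505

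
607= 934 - 327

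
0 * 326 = 0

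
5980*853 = 5100940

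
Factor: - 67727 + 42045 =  - 2^1*12841^1 =- 25682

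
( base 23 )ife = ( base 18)1C8H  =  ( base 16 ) 2699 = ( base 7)40544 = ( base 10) 9881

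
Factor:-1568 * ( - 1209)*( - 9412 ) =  - 17842441344= - 2^7*3^1*7^2 * 13^2*31^1*181^1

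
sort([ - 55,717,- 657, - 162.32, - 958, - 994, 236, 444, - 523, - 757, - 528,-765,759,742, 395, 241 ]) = [ - 994, - 958, - 765, - 757, - 657,  -  528, - 523, - 162.32,  -  55 , 236, 241,395,444, 717, 742, 759 ]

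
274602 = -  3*( - 91534)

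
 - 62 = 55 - 117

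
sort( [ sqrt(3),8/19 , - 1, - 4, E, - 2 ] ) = [ - 4, - 2, - 1, 8/19, sqrt(3), E] 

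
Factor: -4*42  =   - 2^3*3^1*7^1 = - 168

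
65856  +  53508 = 119364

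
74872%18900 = 18172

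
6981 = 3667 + 3314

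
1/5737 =1/5737=0.00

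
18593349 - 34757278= - 16163929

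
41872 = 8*5234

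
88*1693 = 148984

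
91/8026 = 91/8026 = 0.01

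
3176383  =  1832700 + 1343683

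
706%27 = 4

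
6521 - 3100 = 3421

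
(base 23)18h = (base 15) 33a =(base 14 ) 3A2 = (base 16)2da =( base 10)730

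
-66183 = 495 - 66678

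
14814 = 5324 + 9490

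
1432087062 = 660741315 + 771345747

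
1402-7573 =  - 6171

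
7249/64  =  7249/64 =113.27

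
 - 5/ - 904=5/904 = 0.01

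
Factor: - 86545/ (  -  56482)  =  2^ ( - 1)*5^1*19^1*31^( - 1) = 95/62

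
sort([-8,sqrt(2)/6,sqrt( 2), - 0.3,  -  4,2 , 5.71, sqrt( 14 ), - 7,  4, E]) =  [ - 8, - 7,  -  4 , - 0.3, sqrt(2)/6, sqrt( 2) , 2 , E, sqrt(14) , 4, 5.71]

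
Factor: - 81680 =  - 2^4 * 5^1*1021^1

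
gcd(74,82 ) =2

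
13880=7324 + 6556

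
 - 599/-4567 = 599/4567= 0.13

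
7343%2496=2351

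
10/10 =1 = 1.00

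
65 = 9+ 56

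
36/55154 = 18/27577 = 0.00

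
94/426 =47/213=0.22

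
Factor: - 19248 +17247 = - 2001 = -3^1*23^1 *29^1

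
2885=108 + 2777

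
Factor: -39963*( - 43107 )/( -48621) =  - 574228347/16207 =-  3^1*7^1*11^1 * 19^( - 1)*173^1*853^( -1)*14369^1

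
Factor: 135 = 3^3*5^1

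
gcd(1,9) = 1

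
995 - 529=466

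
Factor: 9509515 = 5^1*113^1* 16831^1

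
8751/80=109+31/80=109.39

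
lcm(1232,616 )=1232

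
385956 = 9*42884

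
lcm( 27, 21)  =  189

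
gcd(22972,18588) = 4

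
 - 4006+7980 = 3974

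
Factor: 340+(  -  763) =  - 3^2*47^1 = -423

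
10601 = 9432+1169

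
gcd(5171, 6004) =1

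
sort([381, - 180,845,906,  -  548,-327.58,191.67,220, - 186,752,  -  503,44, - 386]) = [ - 548, - 503,-386,- 327.58,- 186, - 180 , 44, 191.67,220, 381,752, 845, 906] 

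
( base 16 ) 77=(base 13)92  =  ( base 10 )119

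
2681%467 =346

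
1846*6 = 11076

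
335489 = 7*47927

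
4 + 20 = 24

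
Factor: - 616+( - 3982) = - 2^1*11^2*19^1  =  - 4598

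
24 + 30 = 54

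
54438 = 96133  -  41695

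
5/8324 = 5/8324=0.00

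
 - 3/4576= -3/4576 = -0.00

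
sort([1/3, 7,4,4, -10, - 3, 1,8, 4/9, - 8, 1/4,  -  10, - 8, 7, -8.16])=[  -  10, - 10,- 8.16, - 8,-8, - 3, 1/4, 1/3, 4/9, 1, 4, 4, 7, 7,8 ]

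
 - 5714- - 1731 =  - 3983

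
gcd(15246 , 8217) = 99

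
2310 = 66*35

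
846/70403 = 846/70403 = 0.01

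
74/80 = 37/40 = 0.93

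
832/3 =277 + 1/3 = 277.33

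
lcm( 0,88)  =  0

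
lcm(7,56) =56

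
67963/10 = 67963/10 = 6796.30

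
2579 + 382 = 2961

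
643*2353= 1512979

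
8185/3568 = 8185/3568 = 2.29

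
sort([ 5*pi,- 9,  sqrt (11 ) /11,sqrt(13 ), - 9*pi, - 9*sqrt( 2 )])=[ - 9*pi, - 9*sqrt(2), - 9, sqrt(11 ) /11,  sqrt( 13 ),5*pi] 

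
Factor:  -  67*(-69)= 3^1 * 23^1 * 67^1 = 4623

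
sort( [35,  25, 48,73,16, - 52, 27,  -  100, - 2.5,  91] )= [ - 100, -52, - 2.5,16,25, 27,35,48,73, 91 ] 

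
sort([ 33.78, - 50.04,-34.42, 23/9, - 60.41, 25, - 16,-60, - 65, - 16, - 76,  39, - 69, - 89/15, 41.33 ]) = [ - 76,-69 , -65, - 60.41, - 60, -50.04 ,  -  34.42, - 16, - 16, -89/15,23/9, 25,33.78, 39,41.33]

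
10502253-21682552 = - 11180299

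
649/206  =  3 + 31/206= 3.15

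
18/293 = 18/293 = 0.06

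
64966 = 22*2953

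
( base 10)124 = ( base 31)40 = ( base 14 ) 8c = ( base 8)174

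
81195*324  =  26307180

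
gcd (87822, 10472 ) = 238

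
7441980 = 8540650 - 1098670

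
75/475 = 3/19  =  0.16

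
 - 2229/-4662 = 743/1554= 0.48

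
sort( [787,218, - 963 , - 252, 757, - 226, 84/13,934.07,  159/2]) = [ - 963,- 252, - 226,84/13,159/2,218, 757, 787 , 934.07] 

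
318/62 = 5 + 4/31 = 5.13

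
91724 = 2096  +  89628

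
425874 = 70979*6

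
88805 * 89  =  7903645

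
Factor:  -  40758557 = -7^1 * 59^1*98689^1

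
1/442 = 1/442 = 0.00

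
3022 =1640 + 1382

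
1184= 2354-1170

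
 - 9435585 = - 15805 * 597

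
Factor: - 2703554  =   - 2^1 * 7^1 * 29^1*6659^1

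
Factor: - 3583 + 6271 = 2^7 * 3^1 * 7^1 = 2688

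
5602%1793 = 223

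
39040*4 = 156160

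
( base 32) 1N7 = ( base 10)1767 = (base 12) 1033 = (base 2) 11011100111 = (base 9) 2373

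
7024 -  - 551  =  7575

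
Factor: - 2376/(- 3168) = 3/4 =2^(-2)*3^1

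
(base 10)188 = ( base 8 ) 274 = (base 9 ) 228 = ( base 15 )C8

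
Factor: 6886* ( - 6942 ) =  - 2^2*3^1*11^1* 13^1*89^1*313^1 = - 47802612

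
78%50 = 28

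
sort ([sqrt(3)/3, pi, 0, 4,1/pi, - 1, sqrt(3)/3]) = [ - 1, 0, 1/pi, sqrt(3)/3, sqrt(3 ) /3,pi, 4]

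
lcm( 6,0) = 0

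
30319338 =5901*5138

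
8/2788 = 2/697 =0.00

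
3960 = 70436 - 66476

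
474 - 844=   -  370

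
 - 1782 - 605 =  - 2387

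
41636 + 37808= 79444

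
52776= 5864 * 9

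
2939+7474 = 10413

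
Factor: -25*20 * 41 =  - 20500 = - 2^2*5^3*41^1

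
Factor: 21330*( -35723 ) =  - 761971590 = - 2^1*3^3 * 5^1*79^1 * 139^1 * 257^1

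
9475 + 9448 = 18923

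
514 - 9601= -9087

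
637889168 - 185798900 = 452090268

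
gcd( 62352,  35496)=72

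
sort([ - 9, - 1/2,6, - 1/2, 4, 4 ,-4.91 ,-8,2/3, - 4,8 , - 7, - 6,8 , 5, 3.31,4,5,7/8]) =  [-9, - 8,  -  7, - 6, - 4.91 ,-4,-1/2, - 1/2, 2/3,7/8,3.31,4 , 4,4,5,5,6,8,8]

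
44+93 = 137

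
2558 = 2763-205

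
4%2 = 0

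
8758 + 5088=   13846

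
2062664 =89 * 23176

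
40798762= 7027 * 5806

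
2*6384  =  12768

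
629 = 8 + 621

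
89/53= 89/53= 1.68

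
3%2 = 1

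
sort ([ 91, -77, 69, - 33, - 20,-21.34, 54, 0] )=[ - 77,- 33, - 21.34, - 20,0,  54, 69 , 91 ] 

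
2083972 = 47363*44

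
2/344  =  1/172 = 0.01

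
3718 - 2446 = 1272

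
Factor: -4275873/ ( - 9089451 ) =7^( - 1)*67^1*1013^1*20611^( - 1)= 67871/144277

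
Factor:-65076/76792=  -561/662 = - 2^( - 1)*3^1*11^1 * 17^1*331^(-1) 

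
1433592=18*79644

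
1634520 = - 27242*( - 60) 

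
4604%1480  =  164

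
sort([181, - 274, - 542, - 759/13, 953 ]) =[ - 542, - 274 , - 759/13, 181,953]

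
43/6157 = 43/6157 = 0.01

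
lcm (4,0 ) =0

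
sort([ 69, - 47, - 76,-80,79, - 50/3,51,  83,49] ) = [  -  80,-76, - 47,  -  50/3,49,51,  69, 79, 83]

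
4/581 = 4/581 =0.01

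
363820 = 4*90955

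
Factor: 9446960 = 2^4* 5^1*263^1 * 449^1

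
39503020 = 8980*4399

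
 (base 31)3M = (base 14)83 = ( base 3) 11021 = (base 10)115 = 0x73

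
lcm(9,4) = 36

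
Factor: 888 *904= 2^6*3^1*37^1 * 113^1 =802752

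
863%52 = 31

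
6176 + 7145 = 13321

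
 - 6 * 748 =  - 4488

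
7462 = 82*91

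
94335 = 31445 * 3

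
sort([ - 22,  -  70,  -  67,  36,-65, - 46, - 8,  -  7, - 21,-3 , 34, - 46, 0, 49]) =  [ - 70, - 67, - 65, -46,-46,-22,  -  21, - 8, - 7,  -  3,0 , 34, 36, 49 ]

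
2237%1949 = 288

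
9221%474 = 215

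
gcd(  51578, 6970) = 1394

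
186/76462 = 93/38231 = 0.00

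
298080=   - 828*( - 360)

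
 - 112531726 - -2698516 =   -  109833210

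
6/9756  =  1/1626=0.00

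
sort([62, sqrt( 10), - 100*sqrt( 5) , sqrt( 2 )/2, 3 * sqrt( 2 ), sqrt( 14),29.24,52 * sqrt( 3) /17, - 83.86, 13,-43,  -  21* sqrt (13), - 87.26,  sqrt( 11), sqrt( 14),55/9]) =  [ - 100 * sqrt(5), - 87.26, - 83.86,- 21*sqrt(13 ),  -  43,sqrt ( 2 )/2 , sqrt( 10), sqrt( 11 ),sqrt(14 ),  sqrt( 14), 3*sqrt( 2 ),  52*sqrt( 3)/17, 55/9, 13,29.24, 62 ]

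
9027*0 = 0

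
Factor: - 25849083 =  - 3^1*13^1*662797^1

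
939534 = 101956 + 837578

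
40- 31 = 9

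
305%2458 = 305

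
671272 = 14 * 47948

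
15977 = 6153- - 9824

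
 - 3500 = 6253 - 9753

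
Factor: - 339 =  - 3^1*113^1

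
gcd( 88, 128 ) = 8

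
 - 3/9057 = -1/3019 = - 0.00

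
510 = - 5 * ( - 102 ) 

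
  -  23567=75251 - 98818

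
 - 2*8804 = - 17608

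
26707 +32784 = 59491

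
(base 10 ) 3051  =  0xBEB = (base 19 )88b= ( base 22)66F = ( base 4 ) 233223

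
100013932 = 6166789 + 93847143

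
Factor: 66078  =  2^1*3^2*3671^1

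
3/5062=3/5062  =  0.00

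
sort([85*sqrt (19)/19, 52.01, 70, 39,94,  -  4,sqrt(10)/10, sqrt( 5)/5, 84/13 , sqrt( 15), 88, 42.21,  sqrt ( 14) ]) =[ - 4, sqrt( 10 )/10,sqrt( 5) /5,sqrt(14), sqrt(15), 84/13 , 85*sqrt( 19 ) /19, 39, 42.21,  52.01,70,88, 94]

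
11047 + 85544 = 96591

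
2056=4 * 514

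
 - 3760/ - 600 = 94/15 = 6.27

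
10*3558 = 35580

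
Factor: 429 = 3^1* 11^1*13^1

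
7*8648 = 60536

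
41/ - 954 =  - 1 + 913/954 = - 0.04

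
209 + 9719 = 9928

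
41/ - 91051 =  - 1+91010/91051 = - 0.00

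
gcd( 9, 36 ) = 9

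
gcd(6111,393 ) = 3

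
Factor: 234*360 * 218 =2^5*3^4*5^1 * 13^1*109^1=18364320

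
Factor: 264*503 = 132792 = 2^3*3^1*11^1*503^1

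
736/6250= 368/3125 = 0.12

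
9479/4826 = 9479/4826= 1.96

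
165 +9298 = 9463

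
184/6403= 184/6403 = 0.03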